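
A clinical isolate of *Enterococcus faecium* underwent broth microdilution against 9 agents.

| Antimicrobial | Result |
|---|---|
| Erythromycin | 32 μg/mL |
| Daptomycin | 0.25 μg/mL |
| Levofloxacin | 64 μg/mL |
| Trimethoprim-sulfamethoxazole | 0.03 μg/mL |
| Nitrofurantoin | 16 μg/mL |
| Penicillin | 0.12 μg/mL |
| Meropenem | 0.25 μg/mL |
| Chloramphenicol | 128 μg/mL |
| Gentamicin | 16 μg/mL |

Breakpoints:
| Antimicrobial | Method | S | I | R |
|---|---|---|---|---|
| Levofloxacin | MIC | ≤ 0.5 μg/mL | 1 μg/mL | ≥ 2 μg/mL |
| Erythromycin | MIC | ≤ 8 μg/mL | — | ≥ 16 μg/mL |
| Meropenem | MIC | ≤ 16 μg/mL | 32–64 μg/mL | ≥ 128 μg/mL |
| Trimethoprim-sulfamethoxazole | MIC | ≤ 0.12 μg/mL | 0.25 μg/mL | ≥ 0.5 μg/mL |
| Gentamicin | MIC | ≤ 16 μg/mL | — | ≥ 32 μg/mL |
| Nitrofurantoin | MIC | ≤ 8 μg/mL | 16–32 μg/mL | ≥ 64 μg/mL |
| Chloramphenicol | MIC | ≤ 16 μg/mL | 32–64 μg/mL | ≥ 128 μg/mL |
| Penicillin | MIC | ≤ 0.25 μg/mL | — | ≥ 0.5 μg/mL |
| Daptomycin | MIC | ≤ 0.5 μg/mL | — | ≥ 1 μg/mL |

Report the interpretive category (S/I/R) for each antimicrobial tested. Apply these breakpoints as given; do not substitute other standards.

R, S, R, S, I, S, S, R, S

Erythromycin (32 μg/mL) ≥ 16 μg/mL — resistant
Daptomycin (0.25 μg/mL) ≤ 0.5 μg/mL — Susceptible
Levofloxacin: 64 μg/mL is ≥ 2 μg/mL ⇒ Resistant
Trimethoprim-sulfamethoxazole 0.03 μg/mL: ≤ 0.12 μg/mL ⇒ S
Nitrofurantoin 16 μg/mL: in 16–32 μg/mL ⇒ intermediate
Penicillin 0.12 μg/mL: ≤ 0.25 μg/mL — S
Meropenem 0.25 μg/mL: ≤ 16 μg/mL ⇒ Susceptible
Chloramphenicol (128 μg/mL) ≥ 128 μg/mL ⇒ Resistant
Gentamicin 16 μg/mL: ≤ 16 μg/mL → Susceptible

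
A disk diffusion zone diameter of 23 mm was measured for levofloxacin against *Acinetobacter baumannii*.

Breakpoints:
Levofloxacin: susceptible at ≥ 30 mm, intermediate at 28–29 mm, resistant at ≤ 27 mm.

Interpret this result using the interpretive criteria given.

R

Levofloxacin: 23 mm is ≤ 27 mm — R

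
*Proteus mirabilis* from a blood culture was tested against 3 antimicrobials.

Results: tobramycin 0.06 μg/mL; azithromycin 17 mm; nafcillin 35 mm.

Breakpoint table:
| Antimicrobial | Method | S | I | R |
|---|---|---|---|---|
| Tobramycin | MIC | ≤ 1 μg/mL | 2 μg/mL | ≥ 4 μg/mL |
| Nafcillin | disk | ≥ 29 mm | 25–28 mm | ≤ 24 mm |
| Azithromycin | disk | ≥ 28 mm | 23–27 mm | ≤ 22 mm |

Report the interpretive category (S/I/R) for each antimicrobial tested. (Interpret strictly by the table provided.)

S, R, S

Tobramycin 0.06 μg/mL: ≤ 1 μg/mL → Susceptible
Azithromycin: 17 mm is ≤ 22 mm → Resistant
Nafcillin (35 mm) ≥ 29 mm — S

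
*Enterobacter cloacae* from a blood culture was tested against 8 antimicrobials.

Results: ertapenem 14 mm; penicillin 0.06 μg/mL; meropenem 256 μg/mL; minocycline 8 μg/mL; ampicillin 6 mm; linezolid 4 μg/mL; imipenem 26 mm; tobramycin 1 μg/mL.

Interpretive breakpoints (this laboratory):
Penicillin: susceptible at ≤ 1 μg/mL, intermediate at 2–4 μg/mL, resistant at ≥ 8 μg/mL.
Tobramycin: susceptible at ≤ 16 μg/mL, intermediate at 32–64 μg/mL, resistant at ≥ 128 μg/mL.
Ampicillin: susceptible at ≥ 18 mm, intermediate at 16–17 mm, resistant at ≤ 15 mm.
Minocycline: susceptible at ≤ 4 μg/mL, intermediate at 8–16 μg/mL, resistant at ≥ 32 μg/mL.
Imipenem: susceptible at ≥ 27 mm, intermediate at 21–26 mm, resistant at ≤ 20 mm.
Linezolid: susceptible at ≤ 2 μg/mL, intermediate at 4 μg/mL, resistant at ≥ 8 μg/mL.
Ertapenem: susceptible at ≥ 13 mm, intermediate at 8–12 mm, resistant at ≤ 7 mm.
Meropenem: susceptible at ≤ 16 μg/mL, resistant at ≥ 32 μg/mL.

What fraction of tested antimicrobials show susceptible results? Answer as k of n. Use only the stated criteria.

Ertapenem (14 mm) ≥ 13 mm ⇒ S
Penicillin: 0.06 μg/mL is ≤ 1 μg/mL ⇒ susceptible
Meropenem 256 μg/mL: ≥ 32 μg/mL ⇒ resistant
Minocycline (8 μg/mL) in 8–16 μg/mL ⇒ intermediate
Ampicillin 6 mm: ≤ 15 mm — R
Linezolid (4 μg/mL) = 4 μg/mL — intermediate
Imipenem: 26 mm is in 21–26 mm → Intermediate
Tobramycin: 1 μg/mL is ≤ 16 μg/mL → susceptible
Susceptible: 3/8

3 of 8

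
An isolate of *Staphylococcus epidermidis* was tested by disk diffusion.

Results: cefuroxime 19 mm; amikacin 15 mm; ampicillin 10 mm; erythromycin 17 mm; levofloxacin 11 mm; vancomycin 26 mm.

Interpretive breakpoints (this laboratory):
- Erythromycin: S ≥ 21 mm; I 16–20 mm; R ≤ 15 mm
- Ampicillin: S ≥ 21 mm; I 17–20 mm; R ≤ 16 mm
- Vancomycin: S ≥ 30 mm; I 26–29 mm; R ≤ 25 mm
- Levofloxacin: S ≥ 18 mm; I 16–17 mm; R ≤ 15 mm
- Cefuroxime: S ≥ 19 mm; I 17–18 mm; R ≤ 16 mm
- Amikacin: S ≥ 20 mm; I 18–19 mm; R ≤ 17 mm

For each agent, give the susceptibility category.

Cefuroxime: 19 mm is ≥ 19 mm → S
Amikacin: 15 mm is ≤ 17 mm ⇒ Resistant
Ampicillin: 10 mm is ≤ 16 mm → R
Erythromycin: 17 mm is in 16–20 mm → I
Levofloxacin 11 mm: ≤ 15 mm → R
Vancomycin: 26 mm is in 26–29 mm — Intermediate

S, R, R, I, R, I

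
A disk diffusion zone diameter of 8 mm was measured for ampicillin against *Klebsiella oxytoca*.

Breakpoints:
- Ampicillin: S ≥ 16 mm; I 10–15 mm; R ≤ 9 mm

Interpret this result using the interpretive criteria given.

R

Ampicillin: 8 mm is ≤ 9 mm — resistant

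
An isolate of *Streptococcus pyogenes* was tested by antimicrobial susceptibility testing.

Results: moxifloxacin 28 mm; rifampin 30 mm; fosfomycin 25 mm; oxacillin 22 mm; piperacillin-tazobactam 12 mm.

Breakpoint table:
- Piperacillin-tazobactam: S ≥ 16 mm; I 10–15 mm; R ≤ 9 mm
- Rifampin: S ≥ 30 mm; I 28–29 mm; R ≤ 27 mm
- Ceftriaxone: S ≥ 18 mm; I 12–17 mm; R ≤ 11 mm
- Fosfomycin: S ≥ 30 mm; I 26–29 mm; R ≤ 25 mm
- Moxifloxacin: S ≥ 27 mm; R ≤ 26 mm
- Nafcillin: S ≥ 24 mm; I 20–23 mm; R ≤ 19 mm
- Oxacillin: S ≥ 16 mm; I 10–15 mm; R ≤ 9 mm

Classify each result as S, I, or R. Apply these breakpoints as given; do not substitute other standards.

S, S, R, S, I

Moxifloxacin: 28 mm is ≥ 27 mm — S
Rifampin (30 mm) ≥ 30 mm — S
Fosfomycin (25 mm) ≤ 25 mm ⇒ Resistant
Oxacillin (22 mm) ≥ 16 mm ⇒ Susceptible
Piperacillin-tazobactam 12 mm: in 10–15 mm → Intermediate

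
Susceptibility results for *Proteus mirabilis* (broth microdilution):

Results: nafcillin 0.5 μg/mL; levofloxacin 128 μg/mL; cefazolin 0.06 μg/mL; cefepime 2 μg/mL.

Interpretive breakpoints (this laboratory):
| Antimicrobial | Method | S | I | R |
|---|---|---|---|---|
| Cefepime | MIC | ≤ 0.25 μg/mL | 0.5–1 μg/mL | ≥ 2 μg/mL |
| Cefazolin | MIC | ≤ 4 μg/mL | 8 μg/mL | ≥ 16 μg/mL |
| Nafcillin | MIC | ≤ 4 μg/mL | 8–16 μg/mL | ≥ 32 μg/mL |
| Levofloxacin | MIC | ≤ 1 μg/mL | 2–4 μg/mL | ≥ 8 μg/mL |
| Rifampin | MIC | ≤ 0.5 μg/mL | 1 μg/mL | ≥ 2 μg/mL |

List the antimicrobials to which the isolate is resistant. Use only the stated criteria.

levofloxacin, cefepime

Nafcillin 0.5 μg/mL: ≤ 4 μg/mL ⇒ S
Levofloxacin 128 μg/mL: ≥ 8 μg/mL — resistant
Cefazolin 0.06 μg/mL: ≤ 4 μg/mL → S
Cefepime: 2 μg/mL is ≥ 2 μg/mL ⇒ R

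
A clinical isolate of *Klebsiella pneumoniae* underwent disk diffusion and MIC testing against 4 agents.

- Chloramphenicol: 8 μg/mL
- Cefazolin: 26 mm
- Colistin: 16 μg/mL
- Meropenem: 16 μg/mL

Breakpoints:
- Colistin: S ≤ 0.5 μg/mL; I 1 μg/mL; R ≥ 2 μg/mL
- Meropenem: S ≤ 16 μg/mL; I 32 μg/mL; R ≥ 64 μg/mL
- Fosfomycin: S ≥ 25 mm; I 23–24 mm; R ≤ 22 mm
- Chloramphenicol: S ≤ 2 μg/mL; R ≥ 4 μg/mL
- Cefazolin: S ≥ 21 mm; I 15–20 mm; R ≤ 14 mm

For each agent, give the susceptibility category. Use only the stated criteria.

R, S, R, S

Chloramphenicol: 8 μg/mL is ≥ 4 μg/mL — resistant
Cefazolin (26 mm) ≥ 21 mm ⇒ S
Colistin (16 μg/mL) ≥ 2 μg/mL → resistant
Meropenem: 16 μg/mL is ≤ 16 μg/mL — Susceptible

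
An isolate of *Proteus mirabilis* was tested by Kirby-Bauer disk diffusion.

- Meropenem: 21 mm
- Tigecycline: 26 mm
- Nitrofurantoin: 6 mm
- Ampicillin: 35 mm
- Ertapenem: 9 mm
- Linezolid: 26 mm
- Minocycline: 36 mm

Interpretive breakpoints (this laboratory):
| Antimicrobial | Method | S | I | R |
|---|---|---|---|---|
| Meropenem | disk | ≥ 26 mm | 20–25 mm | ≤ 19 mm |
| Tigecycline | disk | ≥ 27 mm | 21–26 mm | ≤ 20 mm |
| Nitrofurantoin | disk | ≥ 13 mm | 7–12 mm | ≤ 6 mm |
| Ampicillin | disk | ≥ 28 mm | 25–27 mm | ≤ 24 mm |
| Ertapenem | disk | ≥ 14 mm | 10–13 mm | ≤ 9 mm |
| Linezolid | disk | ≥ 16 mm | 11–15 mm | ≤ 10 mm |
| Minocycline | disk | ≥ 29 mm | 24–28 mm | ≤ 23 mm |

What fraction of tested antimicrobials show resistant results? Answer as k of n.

Meropenem 21 mm: in 20–25 mm ⇒ I
Tigecycline 26 mm: in 21–26 mm — Intermediate
Nitrofurantoin 6 mm: ≤ 6 mm → resistant
Ampicillin: 35 mm is ≥ 28 mm → Susceptible
Ertapenem (9 mm) ≤ 9 mm — Resistant
Linezolid: 26 mm is ≥ 16 mm ⇒ S
Minocycline 36 mm: ≥ 29 mm ⇒ susceptible
Resistant: 2/7

2 of 7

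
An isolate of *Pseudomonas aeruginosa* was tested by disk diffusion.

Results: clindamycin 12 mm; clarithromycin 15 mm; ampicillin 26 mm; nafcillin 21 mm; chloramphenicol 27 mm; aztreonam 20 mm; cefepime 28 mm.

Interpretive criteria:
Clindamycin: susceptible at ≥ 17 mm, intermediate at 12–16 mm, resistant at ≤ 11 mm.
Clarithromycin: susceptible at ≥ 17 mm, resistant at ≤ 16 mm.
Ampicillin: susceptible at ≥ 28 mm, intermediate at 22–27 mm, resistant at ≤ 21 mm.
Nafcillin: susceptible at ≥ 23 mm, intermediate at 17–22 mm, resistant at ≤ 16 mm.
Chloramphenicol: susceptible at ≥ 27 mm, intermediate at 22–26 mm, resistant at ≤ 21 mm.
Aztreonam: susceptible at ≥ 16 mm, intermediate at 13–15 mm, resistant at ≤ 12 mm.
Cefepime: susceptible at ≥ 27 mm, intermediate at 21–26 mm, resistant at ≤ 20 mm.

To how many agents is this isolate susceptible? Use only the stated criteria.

3

Clindamycin (12 mm) in 12–16 mm → intermediate
Clarithromycin (15 mm) ≤ 16 mm → resistant
Ampicillin: 26 mm is in 22–27 mm ⇒ Intermediate
Nafcillin: 21 mm is in 17–22 mm → I
Chloramphenicol 27 mm: ≥ 27 mm — Susceptible
Aztreonam 20 mm: ≥ 16 mm → Susceptible
Cefepime (28 mm) ≥ 27 mm ⇒ Susceptible
Susceptible: 3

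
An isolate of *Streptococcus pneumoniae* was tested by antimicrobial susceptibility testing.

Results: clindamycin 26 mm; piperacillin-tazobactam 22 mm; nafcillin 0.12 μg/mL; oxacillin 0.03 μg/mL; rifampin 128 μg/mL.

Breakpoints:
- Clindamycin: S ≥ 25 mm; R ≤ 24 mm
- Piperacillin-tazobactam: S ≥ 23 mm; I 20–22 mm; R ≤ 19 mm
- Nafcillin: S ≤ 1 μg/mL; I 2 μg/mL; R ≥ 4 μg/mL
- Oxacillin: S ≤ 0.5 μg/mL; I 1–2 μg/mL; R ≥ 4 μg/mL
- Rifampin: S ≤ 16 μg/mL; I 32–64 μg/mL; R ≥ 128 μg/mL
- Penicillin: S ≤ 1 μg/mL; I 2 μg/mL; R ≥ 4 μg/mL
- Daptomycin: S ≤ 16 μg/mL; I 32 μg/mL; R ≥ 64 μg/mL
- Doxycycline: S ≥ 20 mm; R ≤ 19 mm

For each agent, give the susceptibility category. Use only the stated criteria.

S, I, S, S, R

Clindamycin 26 mm: ≥ 25 mm → susceptible
Piperacillin-tazobactam: 22 mm is in 20–22 mm — intermediate
Nafcillin (0.12 μg/mL) ≤ 1 μg/mL — Susceptible
Oxacillin: 0.03 μg/mL is ≤ 0.5 μg/mL → susceptible
Rifampin: 128 μg/mL is ≥ 128 μg/mL → resistant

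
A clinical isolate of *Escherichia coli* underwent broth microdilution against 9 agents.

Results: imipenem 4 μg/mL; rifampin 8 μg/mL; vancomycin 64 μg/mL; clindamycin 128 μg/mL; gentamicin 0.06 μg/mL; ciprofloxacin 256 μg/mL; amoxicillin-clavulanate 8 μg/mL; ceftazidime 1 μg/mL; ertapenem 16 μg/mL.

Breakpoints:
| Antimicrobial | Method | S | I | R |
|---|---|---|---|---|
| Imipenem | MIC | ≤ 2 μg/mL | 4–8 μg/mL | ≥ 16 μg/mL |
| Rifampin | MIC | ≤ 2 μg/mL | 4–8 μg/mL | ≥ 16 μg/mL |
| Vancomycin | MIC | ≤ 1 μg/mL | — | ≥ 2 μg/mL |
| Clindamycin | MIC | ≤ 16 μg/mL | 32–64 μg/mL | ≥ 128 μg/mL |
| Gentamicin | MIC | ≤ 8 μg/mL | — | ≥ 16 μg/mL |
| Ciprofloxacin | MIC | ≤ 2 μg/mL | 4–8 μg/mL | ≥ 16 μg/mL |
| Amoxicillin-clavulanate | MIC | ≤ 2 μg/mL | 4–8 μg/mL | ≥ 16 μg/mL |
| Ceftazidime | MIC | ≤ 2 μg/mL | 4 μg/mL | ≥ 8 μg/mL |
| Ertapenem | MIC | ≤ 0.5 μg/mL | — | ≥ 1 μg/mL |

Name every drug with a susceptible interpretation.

Imipenem (4 μg/mL) in 4–8 μg/mL — Intermediate
Rifampin 8 μg/mL: in 4–8 μg/mL → I
Vancomycin (64 μg/mL) ≥ 2 μg/mL → R
Clindamycin (128 μg/mL) ≥ 128 μg/mL ⇒ Resistant
Gentamicin (0.06 μg/mL) ≤ 8 μg/mL ⇒ Susceptible
Ciprofloxacin 256 μg/mL: ≥ 16 μg/mL → resistant
Amoxicillin-clavulanate: 8 μg/mL is in 4–8 μg/mL ⇒ Intermediate
Ceftazidime: 1 μg/mL is ≤ 2 μg/mL → susceptible
Ertapenem (16 μg/mL) ≥ 1 μg/mL — R

gentamicin, ceftazidime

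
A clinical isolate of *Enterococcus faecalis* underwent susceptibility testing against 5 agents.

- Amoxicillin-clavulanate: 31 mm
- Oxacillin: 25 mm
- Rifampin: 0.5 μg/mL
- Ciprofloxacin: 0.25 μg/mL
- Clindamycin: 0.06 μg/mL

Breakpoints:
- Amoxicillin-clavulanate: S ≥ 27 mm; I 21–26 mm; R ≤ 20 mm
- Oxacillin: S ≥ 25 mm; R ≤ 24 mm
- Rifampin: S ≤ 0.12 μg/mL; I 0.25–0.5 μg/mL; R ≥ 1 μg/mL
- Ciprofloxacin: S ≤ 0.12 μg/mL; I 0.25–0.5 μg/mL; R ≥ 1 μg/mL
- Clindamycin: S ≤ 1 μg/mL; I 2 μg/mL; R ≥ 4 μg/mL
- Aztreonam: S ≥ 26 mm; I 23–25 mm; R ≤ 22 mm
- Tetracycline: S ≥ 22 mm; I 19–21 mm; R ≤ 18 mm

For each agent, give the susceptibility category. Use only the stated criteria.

S, S, I, I, S

Amoxicillin-clavulanate (31 mm) ≥ 27 mm → S
Oxacillin: 25 mm is ≥ 25 mm → Susceptible
Rifampin 0.5 μg/mL: in 0.25–0.5 μg/mL → Intermediate
Ciprofloxacin: 0.25 μg/mL is in 0.25–0.5 μg/mL — I
Clindamycin: 0.06 μg/mL is ≤ 1 μg/mL → S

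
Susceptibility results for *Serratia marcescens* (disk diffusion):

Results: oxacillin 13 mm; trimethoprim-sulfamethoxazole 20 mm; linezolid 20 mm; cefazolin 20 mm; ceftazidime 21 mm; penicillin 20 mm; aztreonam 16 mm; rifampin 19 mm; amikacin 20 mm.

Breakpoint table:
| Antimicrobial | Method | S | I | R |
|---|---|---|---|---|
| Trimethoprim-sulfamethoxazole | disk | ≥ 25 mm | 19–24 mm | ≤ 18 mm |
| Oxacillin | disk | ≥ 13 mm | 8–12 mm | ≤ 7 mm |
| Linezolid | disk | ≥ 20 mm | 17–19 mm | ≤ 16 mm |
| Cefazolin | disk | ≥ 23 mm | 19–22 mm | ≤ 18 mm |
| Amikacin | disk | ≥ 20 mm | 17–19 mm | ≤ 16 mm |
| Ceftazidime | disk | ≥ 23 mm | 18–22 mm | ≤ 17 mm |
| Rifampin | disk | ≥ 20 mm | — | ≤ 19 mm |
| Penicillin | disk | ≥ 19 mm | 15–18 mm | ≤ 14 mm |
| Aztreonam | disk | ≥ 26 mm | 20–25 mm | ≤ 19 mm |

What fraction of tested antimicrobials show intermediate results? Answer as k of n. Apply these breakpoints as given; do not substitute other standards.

Oxacillin 13 mm: ≥ 13 mm → susceptible
Trimethoprim-sulfamethoxazole: 20 mm is in 19–24 mm — Intermediate
Linezolid 20 mm: ≥ 20 mm — S
Cefazolin 20 mm: in 19–22 mm — I
Ceftazidime 21 mm: in 18–22 mm ⇒ Intermediate
Penicillin: 20 mm is ≥ 19 mm ⇒ S
Aztreonam 16 mm: ≤ 19 mm → resistant
Rifampin: 19 mm is ≤ 19 mm → Resistant
Amikacin: 20 mm is ≥ 20 mm — Susceptible
Intermediate: 3/9

3 of 9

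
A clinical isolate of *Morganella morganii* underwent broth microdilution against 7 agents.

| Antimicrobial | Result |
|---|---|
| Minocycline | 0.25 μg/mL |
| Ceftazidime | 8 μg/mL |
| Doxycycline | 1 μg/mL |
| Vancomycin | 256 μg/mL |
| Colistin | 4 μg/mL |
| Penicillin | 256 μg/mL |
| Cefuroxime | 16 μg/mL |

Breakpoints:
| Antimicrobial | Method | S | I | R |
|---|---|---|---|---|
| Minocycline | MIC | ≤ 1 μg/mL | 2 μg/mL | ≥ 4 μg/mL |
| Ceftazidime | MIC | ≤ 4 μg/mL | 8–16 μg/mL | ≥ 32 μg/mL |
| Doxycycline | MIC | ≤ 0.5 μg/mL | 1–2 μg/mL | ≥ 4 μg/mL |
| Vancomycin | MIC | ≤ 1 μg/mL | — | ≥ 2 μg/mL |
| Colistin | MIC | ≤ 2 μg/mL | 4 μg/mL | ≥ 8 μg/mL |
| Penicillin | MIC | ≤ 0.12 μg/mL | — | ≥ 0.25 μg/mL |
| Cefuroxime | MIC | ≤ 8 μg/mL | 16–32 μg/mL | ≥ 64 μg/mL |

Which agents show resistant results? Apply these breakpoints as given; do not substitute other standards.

vancomycin, penicillin

Minocycline (0.25 μg/mL) ≤ 1 μg/mL ⇒ Susceptible
Ceftazidime (8 μg/mL) in 8–16 μg/mL ⇒ I
Doxycycline: 1 μg/mL is in 1–2 μg/mL — I
Vancomycin 256 μg/mL: ≥ 2 μg/mL ⇒ Resistant
Colistin: 4 μg/mL is = 4 μg/mL ⇒ I
Penicillin (256 μg/mL) ≥ 0.25 μg/mL ⇒ Resistant
Cefuroxime (16 μg/mL) in 16–32 μg/mL — Intermediate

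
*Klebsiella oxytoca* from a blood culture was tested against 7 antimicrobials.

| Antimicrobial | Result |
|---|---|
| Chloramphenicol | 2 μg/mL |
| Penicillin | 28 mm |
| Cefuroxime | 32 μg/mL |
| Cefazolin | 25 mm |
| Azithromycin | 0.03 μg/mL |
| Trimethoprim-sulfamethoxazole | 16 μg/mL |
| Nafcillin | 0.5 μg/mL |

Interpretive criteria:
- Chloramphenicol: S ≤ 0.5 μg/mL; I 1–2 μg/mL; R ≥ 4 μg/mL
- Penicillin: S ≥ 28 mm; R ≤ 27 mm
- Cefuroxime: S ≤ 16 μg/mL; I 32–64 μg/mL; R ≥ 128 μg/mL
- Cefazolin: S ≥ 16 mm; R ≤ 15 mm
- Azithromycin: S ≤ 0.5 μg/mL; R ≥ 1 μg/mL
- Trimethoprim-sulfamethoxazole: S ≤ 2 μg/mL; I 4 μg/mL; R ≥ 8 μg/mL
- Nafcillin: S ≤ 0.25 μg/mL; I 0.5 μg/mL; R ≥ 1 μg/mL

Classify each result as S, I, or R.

I, S, I, S, S, R, I

Chloramphenicol 2 μg/mL: in 1–2 μg/mL → intermediate
Penicillin: 28 mm is ≥ 28 mm ⇒ Susceptible
Cefuroxime 32 μg/mL: in 32–64 μg/mL ⇒ I
Cefazolin 25 mm: ≥ 16 mm ⇒ susceptible
Azithromycin 0.03 μg/mL: ≤ 0.5 μg/mL — S
Trimethoprim-sulfamethoxazole: 16 μg/mL is ≥ 8 μg/mL ⇒ R
Nafcillin: 0.5 μg/mL is = 0.5 μg/mL — intermediate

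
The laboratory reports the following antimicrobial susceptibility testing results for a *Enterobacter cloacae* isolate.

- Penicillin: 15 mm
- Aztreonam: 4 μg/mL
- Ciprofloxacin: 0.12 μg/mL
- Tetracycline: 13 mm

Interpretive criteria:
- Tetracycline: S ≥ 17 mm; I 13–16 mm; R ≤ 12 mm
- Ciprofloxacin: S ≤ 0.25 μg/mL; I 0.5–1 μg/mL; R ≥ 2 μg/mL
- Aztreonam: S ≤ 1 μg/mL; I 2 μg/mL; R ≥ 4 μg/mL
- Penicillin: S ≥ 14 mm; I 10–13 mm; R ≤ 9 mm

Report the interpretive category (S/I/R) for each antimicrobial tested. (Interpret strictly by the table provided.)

Penicillin: 15 mm is ≥ 14 mm → S
Aztreonam: 4 μg/mL is ≥ 4 μg/mL ⇒ Resistant
Ciprofloxacin: 0.12 μg/mL is ≤ 0.25 μg/mL → susceptible
Tetracycline 13 mm: in 13–16 mm → Intermediate

S, R, S, I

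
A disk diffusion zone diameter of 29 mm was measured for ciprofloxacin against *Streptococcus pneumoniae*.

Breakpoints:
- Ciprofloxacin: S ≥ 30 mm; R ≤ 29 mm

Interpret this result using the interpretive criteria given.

Resistant

Ciprofloxacin 29 mm: ≤ 29 mm ⇒ R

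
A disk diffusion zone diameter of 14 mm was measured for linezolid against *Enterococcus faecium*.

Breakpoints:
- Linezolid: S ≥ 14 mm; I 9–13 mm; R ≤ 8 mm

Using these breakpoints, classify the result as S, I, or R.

Linezolid (14 mm) ≥ 14 mm ⇒ Susceptible

Susceptible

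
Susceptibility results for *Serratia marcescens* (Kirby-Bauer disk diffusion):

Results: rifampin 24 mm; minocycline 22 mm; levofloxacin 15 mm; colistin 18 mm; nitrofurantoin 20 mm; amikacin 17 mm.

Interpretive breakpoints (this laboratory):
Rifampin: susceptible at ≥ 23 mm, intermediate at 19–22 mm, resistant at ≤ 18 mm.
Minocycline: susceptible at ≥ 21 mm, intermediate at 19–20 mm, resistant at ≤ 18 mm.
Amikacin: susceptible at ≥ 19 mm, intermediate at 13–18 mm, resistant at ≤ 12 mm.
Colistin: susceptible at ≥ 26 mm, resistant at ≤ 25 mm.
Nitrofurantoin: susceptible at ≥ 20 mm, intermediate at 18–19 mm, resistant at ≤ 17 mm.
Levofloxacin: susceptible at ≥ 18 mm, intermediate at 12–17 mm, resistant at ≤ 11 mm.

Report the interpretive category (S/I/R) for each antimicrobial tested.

S, S, I, R, S, I

Rifampin (24 mm) ≥ 23 mm — Susceptible
Minocycline: 22 mm is ≥ 21 mm — S
Levofloxacin: 15 mm is in 12–17 mm → intermediate
Colistin 18 mm: ≤ 25 mm → Resistant
Nitrofurantoin: 20 mm is ≥ 20 mm — Susceptible
Amikacin (17 mm) in 13–18 mm → Intermediate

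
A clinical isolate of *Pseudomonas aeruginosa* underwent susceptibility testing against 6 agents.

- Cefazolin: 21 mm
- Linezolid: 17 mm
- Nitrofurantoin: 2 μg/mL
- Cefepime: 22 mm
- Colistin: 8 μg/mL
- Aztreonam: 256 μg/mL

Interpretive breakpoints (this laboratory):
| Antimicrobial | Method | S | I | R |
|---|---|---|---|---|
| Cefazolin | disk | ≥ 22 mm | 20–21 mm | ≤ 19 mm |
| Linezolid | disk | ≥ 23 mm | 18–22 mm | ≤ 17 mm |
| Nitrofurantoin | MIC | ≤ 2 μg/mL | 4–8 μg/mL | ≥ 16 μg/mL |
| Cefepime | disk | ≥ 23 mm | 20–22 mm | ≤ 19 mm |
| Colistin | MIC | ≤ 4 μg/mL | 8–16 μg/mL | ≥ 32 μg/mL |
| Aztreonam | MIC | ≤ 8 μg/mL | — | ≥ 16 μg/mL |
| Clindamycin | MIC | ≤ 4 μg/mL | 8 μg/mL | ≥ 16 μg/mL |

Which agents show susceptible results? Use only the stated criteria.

Cefazolin 21 mm: in 20–21 mm — intermediate
Linezolid: 17 mm is ≤ 17 mm — Resistant
Nitrofurantoin 2 μg/mL: ≤ 2 μg/mL → Susceptible
Cefepime 22 mm: in 20–22 mm → intermediate
Colistin 8 μg/mL: in 8–16 μg/mL ⇒ Intermediate
Aztreonam: 256 μg/mL is ≥ 16 μg/mL — R

nitrofurantoin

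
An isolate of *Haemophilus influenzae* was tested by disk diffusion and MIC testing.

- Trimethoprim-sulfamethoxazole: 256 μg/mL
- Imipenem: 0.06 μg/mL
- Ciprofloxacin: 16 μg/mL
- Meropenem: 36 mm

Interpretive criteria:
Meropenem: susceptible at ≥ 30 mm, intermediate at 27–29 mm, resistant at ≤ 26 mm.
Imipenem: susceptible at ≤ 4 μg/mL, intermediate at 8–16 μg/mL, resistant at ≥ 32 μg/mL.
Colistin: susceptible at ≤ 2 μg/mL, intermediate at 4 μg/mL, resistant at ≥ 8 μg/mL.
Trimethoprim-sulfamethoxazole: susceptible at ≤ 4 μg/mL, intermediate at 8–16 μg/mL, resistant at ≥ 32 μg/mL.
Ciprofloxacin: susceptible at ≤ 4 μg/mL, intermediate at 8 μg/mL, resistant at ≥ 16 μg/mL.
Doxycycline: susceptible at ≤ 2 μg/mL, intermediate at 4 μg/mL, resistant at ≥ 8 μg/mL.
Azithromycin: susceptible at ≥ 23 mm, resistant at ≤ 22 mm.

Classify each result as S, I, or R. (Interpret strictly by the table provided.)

R, S, R, S

Trimethoprim-sulfamethoxazole (256 μg/mL) ≥ 32 μg/mL ⇒ R
Imipenem: 0.06 μg/mL is ≤ 4 μg/mL → susceptible
Ciprofloxacin 16 μg/mL: ≥ 16 μg/mL ⇒ resistant
Meropenem: 36 mm is ≥ 30 mm → Susceptible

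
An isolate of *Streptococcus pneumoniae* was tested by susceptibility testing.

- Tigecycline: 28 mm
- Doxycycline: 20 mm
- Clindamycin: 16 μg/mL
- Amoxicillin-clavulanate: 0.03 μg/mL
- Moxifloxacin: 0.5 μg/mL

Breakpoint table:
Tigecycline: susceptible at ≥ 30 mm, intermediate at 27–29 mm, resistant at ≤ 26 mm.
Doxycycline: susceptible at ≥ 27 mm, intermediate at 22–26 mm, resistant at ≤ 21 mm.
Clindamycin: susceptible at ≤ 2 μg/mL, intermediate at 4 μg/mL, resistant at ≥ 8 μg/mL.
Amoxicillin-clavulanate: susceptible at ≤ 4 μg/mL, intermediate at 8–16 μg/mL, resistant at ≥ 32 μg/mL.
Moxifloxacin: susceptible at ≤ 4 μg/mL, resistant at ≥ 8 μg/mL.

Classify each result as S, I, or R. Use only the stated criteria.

Tigecycline: 28 mm is in 27–29 mm → Intermediate
Doxycycline 20 mm: ≤ 21 mm → R
Clindamycin: 16 μg/mL is ≥ 8 μg/mL → Resistant
Amoxicillin-clavulanate 0.03 μg/mL: ≤ 4 μg/mL — susceptible
Moxifloxacin: 0.5 μg/mL is ≤ 4 μg/mL — S

I, R, R, S, S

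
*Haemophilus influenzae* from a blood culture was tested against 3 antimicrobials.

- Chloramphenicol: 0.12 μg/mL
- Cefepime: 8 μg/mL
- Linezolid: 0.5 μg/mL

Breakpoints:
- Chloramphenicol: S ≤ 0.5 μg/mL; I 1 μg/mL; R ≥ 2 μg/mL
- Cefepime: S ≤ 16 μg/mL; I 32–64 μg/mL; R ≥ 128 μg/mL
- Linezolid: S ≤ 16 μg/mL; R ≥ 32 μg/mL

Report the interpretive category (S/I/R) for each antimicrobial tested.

Chloramphenicol (0.12 μg/mL) ≤ 0.5 μg/mL — Susceptible
Cefepime 8 μg/mL: ≤ 16 μg/mL — Susceptible
Linezolid 0.5 μg/mL: ≤ 16 μg/mL — susceptible

S, S, S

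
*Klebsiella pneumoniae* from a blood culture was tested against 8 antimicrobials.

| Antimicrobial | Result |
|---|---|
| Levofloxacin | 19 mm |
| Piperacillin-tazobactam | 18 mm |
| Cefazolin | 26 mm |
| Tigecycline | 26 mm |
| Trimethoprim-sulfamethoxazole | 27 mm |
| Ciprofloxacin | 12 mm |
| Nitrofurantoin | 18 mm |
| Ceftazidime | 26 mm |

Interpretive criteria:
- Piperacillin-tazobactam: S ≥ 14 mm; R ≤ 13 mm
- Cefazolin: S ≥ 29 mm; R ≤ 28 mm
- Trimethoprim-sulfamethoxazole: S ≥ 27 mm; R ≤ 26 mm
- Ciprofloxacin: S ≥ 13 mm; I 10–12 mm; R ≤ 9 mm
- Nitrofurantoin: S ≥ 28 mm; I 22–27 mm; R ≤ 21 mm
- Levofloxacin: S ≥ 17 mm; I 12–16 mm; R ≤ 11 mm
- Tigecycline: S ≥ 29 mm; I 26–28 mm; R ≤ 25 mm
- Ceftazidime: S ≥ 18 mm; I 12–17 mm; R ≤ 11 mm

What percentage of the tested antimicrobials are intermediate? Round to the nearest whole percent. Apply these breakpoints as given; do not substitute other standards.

Levofloxacin (19 mm) ≥ 17 mm ⇒ S
Piperacillin-tazobactam 18 mm: ≥ 14 mm ⇒ S
Cefazolin: 26 mm is ≤ 28 mm — resistant
Tigecycline: 26 mm is in 26–28 mm ⇒ intermediate
Trimethoprim-sulfamethoxazole 27 mm: ≥ 27 mm ⇒ Susceptible
Ciprofloxacin (12 mm) in 10–12 mm ⇒ I
Nitrofurantoin: 18 mm is ≤ 21 mm ⇒ R
Ceftazidime: 26 mm is ≥ 18 mm → susceptible
Intermediate: 2/8

25%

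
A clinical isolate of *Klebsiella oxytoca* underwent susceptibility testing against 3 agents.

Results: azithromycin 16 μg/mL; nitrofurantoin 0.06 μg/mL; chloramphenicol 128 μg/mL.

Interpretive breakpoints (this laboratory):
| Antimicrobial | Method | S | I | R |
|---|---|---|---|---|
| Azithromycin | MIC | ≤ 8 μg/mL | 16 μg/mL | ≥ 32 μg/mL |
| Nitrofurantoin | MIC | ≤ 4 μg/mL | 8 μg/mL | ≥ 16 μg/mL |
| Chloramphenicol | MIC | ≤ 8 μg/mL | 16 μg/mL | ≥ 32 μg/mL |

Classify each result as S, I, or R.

I, S, R

Azithromycin: 16 μg/mL is = 16 μg/mL → I
Nitrofurantoin: 0.06 μg/mL is ≤ 4 μg/mL — S
Chloramphenicol: 128 μg/mL is ≥ 32 μg/mL — Resistant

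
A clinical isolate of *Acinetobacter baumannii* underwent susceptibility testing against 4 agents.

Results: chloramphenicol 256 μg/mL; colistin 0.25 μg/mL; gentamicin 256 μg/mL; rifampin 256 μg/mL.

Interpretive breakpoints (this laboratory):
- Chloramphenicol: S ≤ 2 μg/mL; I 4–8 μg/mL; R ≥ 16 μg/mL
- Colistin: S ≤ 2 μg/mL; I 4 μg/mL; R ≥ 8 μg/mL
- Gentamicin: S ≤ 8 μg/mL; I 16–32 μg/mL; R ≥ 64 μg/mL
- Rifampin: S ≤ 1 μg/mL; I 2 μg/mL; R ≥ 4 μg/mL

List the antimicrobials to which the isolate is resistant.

Chloramphenicol (256 μg/mL) ≥ 16 μg/mL — resistant
Colistin: 0.25 μg/mL is ≤ 2 μg/mL — Susceptible
Gentamicin 256 μg/mL: ≥ 64 μg/mL ⇒ resistant
Rifampin: 256 μg/mL is ≥ 4 μg/mL → Resistant

chloramphenicol, gentamicin, rifampin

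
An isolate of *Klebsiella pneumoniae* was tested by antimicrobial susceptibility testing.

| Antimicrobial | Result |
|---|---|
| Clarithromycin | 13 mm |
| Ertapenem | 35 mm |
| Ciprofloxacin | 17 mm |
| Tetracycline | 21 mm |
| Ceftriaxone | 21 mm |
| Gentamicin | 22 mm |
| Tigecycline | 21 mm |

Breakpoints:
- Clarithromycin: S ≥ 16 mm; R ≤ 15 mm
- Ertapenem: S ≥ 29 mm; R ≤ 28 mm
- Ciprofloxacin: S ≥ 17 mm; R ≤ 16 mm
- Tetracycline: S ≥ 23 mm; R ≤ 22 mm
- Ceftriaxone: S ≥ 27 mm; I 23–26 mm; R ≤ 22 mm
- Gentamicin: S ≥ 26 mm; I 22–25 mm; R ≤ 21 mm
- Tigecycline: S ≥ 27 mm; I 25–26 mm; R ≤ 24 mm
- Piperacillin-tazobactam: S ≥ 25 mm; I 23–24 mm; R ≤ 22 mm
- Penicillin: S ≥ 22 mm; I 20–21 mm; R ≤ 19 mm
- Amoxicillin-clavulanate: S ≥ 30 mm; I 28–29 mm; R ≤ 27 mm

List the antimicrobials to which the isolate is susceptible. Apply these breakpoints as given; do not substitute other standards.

ertapenem, ciprofloxacin

Clarithromycin 13 mm: ≤ 15 mm — R
Ertapenem 35 mm: ≥ 29 mm — S
Ciprofloxacin: 17 mm is ≥ 17 mm ⇒ Susceptible
Tetracycline 21 mm: ≤ 22 mm ⇒ Resistant
Ceftriaxone (21 mm) ≤ 22 mm ⇒ Resistant
Gentamicin (22 mm) in 22–25 mm — I
Tigecycline 21 mm: ≤ 24 mm — Resistant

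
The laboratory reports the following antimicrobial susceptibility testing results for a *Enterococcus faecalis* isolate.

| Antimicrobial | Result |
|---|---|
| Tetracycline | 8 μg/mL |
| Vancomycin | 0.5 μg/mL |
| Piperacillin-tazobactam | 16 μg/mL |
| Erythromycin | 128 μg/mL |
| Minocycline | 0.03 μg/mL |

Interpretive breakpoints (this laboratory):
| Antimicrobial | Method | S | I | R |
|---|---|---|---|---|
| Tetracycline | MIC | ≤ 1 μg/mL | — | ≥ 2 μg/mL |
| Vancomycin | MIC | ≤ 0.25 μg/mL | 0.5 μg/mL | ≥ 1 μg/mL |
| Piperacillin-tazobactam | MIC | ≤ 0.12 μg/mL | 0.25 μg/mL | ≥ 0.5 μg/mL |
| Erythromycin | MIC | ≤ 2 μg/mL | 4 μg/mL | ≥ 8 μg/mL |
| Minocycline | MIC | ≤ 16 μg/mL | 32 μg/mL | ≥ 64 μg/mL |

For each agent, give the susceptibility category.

Tetracycline (8 μg/mL) ≥ 2 μg/mL → resistant
Vancomycin: 0.5 μg/mL is = 0.5 μg/mL ⇒ Intermediate
Piperacillin-tazobactam: 16 μg/mL is ≥ 0.5 μg/mL → resistant
Erythromycin: 128 μg/mL is ≥ 8 μg/mL ⇒ R
Minocycline 0.03 μg/mL: ≤ 16 μg/mL → Susceptible

R, I, R, R, S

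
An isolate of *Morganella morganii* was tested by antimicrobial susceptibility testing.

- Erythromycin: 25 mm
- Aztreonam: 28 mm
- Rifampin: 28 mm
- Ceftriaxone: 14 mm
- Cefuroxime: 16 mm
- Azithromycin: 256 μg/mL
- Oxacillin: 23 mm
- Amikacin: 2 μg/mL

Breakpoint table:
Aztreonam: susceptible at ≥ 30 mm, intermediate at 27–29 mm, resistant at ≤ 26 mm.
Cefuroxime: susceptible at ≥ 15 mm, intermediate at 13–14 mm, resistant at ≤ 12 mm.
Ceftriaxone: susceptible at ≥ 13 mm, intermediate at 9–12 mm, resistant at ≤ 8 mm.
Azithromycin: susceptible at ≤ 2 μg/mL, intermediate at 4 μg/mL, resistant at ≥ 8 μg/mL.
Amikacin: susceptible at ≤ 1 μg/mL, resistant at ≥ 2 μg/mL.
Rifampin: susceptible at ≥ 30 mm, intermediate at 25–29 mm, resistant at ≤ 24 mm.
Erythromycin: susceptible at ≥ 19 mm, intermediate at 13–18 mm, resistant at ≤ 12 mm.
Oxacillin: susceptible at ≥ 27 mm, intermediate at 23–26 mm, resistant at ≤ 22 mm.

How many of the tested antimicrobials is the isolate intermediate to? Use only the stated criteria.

3

Erythromycin: 25 mm is ≥ 19 mm → susceptible
Aztreonam (28 mm) in 27–29 mm → Intermediate
Rifampin: 28 mm is in 25–29 mm ⇒ Intermediate
Ceftriaxone (14 mm) ≥ 13 mm ⇒ Susceptible
Cefuroxime: 16 mm is ≥ 15 mm — susceptible
Azithromycin: 256 μg/mL is ≥ 8 μg/mL ⇒ resistant
Oxacillin 23 mm: in 23–26 mm — I
Amikacin (2 μg/mL) ≥ 2 μg/mL ⇒ Resistant
Intermediate: 3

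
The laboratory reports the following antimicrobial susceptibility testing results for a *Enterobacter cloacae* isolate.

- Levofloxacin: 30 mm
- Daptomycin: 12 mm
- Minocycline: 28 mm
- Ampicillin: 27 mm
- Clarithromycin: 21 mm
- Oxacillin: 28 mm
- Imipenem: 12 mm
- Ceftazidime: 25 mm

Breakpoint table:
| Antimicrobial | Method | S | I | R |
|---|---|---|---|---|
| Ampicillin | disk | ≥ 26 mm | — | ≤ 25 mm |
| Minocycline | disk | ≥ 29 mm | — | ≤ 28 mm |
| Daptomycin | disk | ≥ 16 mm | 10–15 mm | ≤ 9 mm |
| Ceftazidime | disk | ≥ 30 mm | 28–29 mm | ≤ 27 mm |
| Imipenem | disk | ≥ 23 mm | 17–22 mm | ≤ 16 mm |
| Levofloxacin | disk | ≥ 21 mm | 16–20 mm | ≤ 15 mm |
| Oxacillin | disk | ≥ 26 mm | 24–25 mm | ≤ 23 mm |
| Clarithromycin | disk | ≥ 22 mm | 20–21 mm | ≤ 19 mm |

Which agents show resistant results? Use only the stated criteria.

minocycline, imipenem, ceftazidime

Levofloxacin: 30 mm is ≥ 21 mm ⇒ susceptible
Daptomycin: 12 mm is in 10–15 mm — Intermediate
Minocycline: 28 mm is ≤ 28 mm ⇒ Resistant
Ampicillin 27 mm: ≥ 26 mm ⇒ Susceptible
Clarithromycin 21 mm: in 20–21 mm — I
Oxacillin: 28 mm is ≥ 26 mm → Susceptible
Imipenem: 12 mm is ≤ 16 mm → R
Ceftazidime: 25 mm is ≤ 27 mm — Resistant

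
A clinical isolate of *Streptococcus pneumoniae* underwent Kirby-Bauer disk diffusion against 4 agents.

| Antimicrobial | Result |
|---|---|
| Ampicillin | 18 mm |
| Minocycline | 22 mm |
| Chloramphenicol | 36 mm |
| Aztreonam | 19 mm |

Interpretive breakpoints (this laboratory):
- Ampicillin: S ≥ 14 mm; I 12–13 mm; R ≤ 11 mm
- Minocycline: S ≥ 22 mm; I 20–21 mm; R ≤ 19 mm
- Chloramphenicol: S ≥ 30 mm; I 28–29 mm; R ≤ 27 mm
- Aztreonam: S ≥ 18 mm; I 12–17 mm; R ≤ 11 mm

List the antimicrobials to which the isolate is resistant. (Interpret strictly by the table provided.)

none

Ampicillin 18 mm: ≥ 14 mm → Susceptible
Minocycline (22 mm) ≥ 22 mm ⇒ susceptible
Chloramphenicol: 36 mm is ≥ 30 mm → susceptible
Aztreonam 19 mm: ≥ 18 mm — susceptible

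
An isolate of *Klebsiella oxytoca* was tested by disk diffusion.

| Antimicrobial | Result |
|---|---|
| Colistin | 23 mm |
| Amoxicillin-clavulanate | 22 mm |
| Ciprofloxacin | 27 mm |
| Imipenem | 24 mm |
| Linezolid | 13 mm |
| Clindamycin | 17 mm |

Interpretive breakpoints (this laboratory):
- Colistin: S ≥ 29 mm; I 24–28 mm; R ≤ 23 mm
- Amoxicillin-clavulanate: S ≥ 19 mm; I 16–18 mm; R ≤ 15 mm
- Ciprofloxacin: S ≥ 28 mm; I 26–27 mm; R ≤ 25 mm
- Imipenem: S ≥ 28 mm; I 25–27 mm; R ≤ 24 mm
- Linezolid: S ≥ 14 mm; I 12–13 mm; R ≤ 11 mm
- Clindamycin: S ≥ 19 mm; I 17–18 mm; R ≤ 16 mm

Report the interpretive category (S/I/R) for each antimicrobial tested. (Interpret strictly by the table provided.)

R, S, I, R, I, I

Colistin: 23 mm is ≤ 23 mm — R
Amoxicillin-clavulanate 22 mm: ≥ 19 mm — Susceptible
Ciprofloxacin (27 mm) in 26–27 mm ⇒ I
Imipenem (24 mm) ≤ 24 mm ⇒ R
Linezolid 13 mm: in 12–13 mm ⇒ intermediate
Clindamycin (17 mm) in 17–18 mm ⇒ Intermediate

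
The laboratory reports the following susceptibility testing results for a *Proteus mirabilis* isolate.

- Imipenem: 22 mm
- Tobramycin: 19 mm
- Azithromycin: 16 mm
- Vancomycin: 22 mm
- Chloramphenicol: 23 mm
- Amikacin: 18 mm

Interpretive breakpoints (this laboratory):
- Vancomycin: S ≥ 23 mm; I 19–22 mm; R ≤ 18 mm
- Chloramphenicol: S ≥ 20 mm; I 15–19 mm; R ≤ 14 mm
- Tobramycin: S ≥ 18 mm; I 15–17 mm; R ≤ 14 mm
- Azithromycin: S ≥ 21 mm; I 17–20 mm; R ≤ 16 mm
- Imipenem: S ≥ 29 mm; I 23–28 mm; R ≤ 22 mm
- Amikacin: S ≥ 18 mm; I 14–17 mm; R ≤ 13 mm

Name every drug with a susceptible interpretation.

Imipenem 22 mm: ≤ 22 mm — R
Tobramycin: 19 mm is ≥ 18 mm — Susceptible
Azithromycin 16 mm: ≤ 16 mm → R
Vancomycin: 22 mm is in 19–22 mm — intermediate
Chloramphenicol 23 mm: ≥ 20 mm → S
Amikacin (18 mm) ≥ 18 mm — susceptible

tobramycin, chloramphenicol, amikacin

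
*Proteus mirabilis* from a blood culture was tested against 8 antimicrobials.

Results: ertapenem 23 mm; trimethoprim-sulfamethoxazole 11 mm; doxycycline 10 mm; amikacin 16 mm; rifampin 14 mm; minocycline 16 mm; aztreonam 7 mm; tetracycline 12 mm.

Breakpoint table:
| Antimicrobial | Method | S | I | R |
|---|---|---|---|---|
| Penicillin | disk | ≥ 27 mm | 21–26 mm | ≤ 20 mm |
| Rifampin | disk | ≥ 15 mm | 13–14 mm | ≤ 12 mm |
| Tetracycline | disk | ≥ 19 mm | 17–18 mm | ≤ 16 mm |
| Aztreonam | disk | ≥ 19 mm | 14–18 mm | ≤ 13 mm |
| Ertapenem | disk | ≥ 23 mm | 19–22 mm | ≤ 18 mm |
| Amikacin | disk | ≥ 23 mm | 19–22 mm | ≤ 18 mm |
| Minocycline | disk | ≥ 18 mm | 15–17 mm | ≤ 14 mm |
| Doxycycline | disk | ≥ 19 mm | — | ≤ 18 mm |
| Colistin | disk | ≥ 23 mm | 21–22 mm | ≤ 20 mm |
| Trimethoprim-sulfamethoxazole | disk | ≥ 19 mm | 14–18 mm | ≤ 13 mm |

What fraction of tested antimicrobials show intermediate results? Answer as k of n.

Ertapenem (23 mm) ≥ 23 mm ⇒ Susceptible
Trimethoprim-sulfamethoxazole (11 mm) ≤ 13 mm — resistant
Doxycycline 10 mm: ≤ 18 mm ⇒ resistant
Amikacin 16 mm: ≤ 18 mm — resistant
Rifampin (14 mm) in 13–14 mm ⇒ I
Minocycline: 16 mm is in 15–17 mm — Intermediate
Aztreonam: 7 mm is ≤ 13 mm ⇒ Resistant
Tetracycline: 12 mm is ≤ 16 mm → Resistant
Intermediate: 2/8

2 of 8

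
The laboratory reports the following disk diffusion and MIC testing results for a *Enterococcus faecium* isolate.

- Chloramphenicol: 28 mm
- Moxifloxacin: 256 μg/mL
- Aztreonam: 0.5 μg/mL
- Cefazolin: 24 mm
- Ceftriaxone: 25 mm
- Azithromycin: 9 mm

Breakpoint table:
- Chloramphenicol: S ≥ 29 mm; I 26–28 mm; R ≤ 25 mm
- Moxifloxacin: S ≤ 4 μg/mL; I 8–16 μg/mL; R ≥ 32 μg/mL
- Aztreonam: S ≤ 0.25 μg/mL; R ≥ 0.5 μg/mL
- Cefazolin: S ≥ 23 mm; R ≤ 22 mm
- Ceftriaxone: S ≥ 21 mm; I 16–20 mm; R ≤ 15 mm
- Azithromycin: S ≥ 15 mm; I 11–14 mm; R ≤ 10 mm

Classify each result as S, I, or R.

Chloramphenicol 28 mm: in 26–28 mm ⇒ I
Moxifloxacin: 256 μg/mL is ≥ 32 μg/mL — resistant
Aztreonam 0.5 μg/mL: ≥ 0.5 μg/mL → Resistant
Cefazolin (24 mm) ≥ 23 mm → Susceptible
Ceftriaxone: 25 mm is ≥ 21 mm → Susceptible
Azithromycin 9 mm: ≤ 10 mm → resistant

I, R, R, S, S, R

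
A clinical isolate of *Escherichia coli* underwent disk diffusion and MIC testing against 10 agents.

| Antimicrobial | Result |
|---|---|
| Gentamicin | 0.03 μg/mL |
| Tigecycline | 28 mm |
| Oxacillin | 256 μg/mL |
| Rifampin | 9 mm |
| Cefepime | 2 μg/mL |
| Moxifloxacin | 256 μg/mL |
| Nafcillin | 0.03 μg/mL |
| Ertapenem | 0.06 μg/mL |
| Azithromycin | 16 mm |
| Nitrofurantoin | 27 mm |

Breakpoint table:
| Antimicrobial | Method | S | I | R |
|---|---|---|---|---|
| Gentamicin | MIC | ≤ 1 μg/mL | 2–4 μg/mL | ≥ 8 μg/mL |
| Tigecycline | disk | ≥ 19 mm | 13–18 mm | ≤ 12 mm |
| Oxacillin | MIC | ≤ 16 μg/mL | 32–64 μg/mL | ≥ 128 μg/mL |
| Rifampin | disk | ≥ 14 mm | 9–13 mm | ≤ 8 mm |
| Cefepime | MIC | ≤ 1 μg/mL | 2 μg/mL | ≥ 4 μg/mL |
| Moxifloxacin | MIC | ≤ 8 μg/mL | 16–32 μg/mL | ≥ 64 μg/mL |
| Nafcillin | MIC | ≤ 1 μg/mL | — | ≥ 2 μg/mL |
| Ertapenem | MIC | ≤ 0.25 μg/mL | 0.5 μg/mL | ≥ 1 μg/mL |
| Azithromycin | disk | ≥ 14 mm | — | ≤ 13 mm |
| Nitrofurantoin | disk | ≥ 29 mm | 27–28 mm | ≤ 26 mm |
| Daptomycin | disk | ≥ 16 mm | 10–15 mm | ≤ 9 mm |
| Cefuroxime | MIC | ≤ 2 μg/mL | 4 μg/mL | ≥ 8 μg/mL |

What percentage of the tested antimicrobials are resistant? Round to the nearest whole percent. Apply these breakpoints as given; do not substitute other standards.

Gentamicin: 0.03 μg/mL is ≤ 1 μg/mL — S
Tigecycline: 28 mm is ≥ 19 mm → S
Oxacillin (256 μg/mL) ≥ 128 μg/mL → Resistant
Rifampin: 9 mm is in 9–13 mm — Intermediate
Cefepime: 2 μg/mL is = 2 μg/mL ⇒ intermediate
Moxifloxacin: 256 μg/mL is ≥ 64 μg/mL ⇒ R
Nafcillin (0.03 μg/mL) ≤ 1 μg/mL → Susceptible
Ertapenem (0.06 μg/mL) ≤ 0.25 μg/mL ⇒ Susceptible
Azithromycin: 16 mm is ≥ 14 mm ⇒ S
Nitrofurantoin: 27 mm is in 27–28 mm → I
Resistant: 2/10

20%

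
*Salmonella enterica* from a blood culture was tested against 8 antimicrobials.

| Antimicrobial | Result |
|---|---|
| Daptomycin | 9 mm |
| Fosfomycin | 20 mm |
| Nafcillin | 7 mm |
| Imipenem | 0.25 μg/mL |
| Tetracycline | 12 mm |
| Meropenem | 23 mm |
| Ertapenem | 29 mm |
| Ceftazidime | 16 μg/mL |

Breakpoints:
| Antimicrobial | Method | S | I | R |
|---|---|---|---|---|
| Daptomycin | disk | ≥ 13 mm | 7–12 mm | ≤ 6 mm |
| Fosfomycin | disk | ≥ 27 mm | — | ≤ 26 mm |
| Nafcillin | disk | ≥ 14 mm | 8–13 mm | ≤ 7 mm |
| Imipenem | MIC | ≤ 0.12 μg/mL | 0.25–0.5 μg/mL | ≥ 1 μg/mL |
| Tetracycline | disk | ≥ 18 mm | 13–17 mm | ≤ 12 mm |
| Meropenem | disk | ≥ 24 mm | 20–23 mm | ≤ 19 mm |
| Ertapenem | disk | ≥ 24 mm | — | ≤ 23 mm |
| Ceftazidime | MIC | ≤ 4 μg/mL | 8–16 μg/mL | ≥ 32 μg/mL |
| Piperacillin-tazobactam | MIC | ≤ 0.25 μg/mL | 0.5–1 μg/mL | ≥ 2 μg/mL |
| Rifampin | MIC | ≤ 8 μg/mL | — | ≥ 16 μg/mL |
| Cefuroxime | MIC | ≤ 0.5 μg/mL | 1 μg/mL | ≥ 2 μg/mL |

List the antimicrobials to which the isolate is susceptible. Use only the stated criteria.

Daptomycin (9 mm) in 7–12 mm → Intermediate
Fosfomycin 20 mm: ≤ 26 mm → R
Nafcillin 7 mm: ≤ 7 mm → R
Imipenem 0.25 μg/mL: in 0.25–0.5 μg/mL → I
Tetracycline 12 mm: ≤ 12 mm — Resistant
Meropenem (23 mm) in 20–23 mm → intermediate
Ertapenem (29 mm) ≥ 24 mm — susceptible
Ceftazidime 16 μg/mL: in 8–16 μg/mL — I

ertapenem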